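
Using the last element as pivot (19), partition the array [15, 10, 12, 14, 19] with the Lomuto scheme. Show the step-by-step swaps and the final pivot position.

Lomuto partition with pivot = 19:

Initial array: [15, 10, 12, 14, 19]

arr[0]=15 <= 19: swap with position 0, array becomes [15, 10, 12, 14, 19]
arr[1]=10 <= 19: swap with position 1, array becomes [15, 10, 12, 14, 19]
arr[2]=12 <= 19: swap with position 2, array becomes [15, 10, 12, 14, 19]
arr[3]=14 <= 19: swap with position 3, array becomes [15, 10, 12, 14, 19]

Place pivot at position 4: [15, 10, 12, 14, 19]
Pivot position: 4

After partitioning with pivot 19, the array becomes [15, 10, 12, 14, 19]. The pivot is placed at index 4. All elements to the left of the pivot are <= 19, and all elements to the right are > 19.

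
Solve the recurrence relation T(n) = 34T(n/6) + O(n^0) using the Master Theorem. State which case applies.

Master Theorem for T(n) = 34T(n/6) + O(n^0):

a = 34, b = 6, c = 0
log_b(a) = log_6(34) = 1.9681

Case 1: c = 0 < log_6(34) = 1.9681
T(n) = O(n^(log_6 34))

For T(n) = 34T(n/6) + O(n^0): log_6(34) = 1.9681. This is Case 1 of the Master Theorem (c < log_b(a), work dominated by leaves), giving O(n^(log_6 34)).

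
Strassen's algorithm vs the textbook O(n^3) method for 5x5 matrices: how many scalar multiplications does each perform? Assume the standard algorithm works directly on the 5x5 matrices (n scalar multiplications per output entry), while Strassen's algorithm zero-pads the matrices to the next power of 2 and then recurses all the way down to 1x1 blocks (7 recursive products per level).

Matrix multiplication for 5x5 matrices:

Strassen's algorithm requires power-of-2 dimensions. Pad 5x5 to 8x8 (next power of 2).

Standard algorithm: 5^3 = 125 multiplications
Strassen's algorithm: 7^(log2(8)) = 7^3 = 343 multiplications
Difference: 125 - 343 = -218 (Strassen uses MORE here due to padding overhead — for small or just-over-power-of-2 n, padding can outweigh the per-level savings)

Standard: 125 multiplications (5^3). Strassen: 343 multiplications (7^3, after padding to 8x8). Strassen reduces 8 recursive multiplications to 7 at each level.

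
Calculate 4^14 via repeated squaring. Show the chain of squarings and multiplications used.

Computing 4^14 by squaring (build up from 4^1; each line after the first costs one multiplication):

4^1 = 4
4^2 = (4^1)^2 = 4^2 = 16
4^3 = 4 * 4^2 = 4 * 16 = 64
4^6 = (4^3)^2 = 64^2 = 4096
4^7 = 4 * 4^6 = 4 * 4096 = 16384
4^14 = (4^7)^2 = 16384^2 = 268435456

Result: 268435456
Multiplications needed: 5 (5 lines after 4^1)

4^14 = 268435456. Using exponentiation by squaring, this requires 5 multiplications. The key idea: if the exponent is even, square the half-power; if odd, multiply by the base once.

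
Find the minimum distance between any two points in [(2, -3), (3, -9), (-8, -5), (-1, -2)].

Computing all pairwise distances among 4 points:

d((2, -3), (3, -9)) = 6.0828
d((2, -3), (-8, -5)) = 10.198
d((2, -3), (-1, -2)) = 3.1623 <-- minimum
d((3, -9), (-8, -5)) = 11.7047
d((3, -9), (-1, -2)) = 8.0623
d((-8, -5), (-1, -2)) = 7.6158

Closest pair: (2, -3) and (-1, -2) with distance 3.1623

The closest pair is (2, -3) and (-1, -2) with Euclidean distance 3.1623. For 4 points, brute-force pairwise comparison is shown above. For large n, the divide-and-conquer algorithm (sort by x, recurse on halves, check the dividing strip) achieves O(n log n).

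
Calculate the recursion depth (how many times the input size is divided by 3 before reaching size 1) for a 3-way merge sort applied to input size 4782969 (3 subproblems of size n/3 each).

For divide and conquer with division factor 3:

Problem sizes at each level:
Level 0: 4782969
Level 1: 1594323
Level 2: 531441
Level 3: 177147
Level 4: 59049
Level 5: 19683
Level 6: 6561
Level 7: 2187
Level 8: 729
Level 9: 243
Level 10: 81
Level 11: 27
Level 12: 9
Level 13: 3
Level 14: 1

The root is level 0 and the size-1 base case is level 14 (the tree spans levels 0 through 14, i.e. 15 levels counting the root), so the depth is the number of divisions: log_3(4782969) = 14

The recursion tree depth is log_3(4782969) = 14. At each level, the problem size is divided by 3, so it takes 14 divisions to reduce to a base case of size 1. The algorithm makes 3 recursive calls at each level.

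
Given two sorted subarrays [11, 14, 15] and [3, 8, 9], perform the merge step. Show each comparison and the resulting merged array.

Merging process:

Compare 11 vs 3: take 3 from right. Merged: [3]
Compare 11 vs 8: take 8 from right. Merged: [3, 8]
Compare 11 vs 9: take 9 from right. Merged: [3, 8, 9]
Append remaining from left: [11, 14, 15]. Merged: [3, 8, 9, 11, 14, 15]

Final merged array: [3, 8, 9, 11, 14, 15]
Total comparisons: 3

The merged array is [3, 8, 9, 11, 14, 15], requiring 3 comparisons. The merge step runs in O(n) time where n is the total number of elements.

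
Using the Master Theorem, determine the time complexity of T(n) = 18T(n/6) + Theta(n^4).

Master Theorem for T(n) = 18T(n/6) + O(n^4):

a = 18, b = 6, c = 4
log_b(a) = log_6(18) = 1.6131

Case 3: c = 4 > log_6(18) = 1.6131
T(n) = O(n^4) = O(n^4)

For T(n) = 18T(n/6) + O(n^4): log_6(18) = 1.6131. This is Case 3 of the Master Theorem (c > log_b(a), work dominated by root), giving O(n^4).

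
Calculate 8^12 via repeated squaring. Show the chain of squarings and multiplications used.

Computing 8^12 by squaring (build up from 8^1; each line after the first costs one multiplication):

8^1 = 8
8^2 = (8^1)^2 = 8^2 = 64
8^3 = 8 * 8^2 = 8 * 64 = 512
8^6 = (8^3)^2 = 512^2 = 262144
8^12 = (8^6)^2 = 262144^2 = 68719476736

Result: 68719476736
Multiplications needed: 4 (4 lines after 8^1)

8^12 = 68719476736. Using exponentiation by squaring, this requires 4 multiplications. The key idea: if the exponent is even, square the half-power; if odd, multiply by the base once.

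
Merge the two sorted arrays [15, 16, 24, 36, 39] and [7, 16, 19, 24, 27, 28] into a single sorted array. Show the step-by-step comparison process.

Merging process:

Compare 15 vs 7: take 7 from right. Merged: [7]
Compare 15 vs 16: take 15 from left. Merged: [7, 15]
Compare 16 vs 16: take 16 from left. Merged: [7, 15, 16]
Compare 24 vs 16: take 16 from right. Merged: [7, 15, 16, 16]
Compare 24 vs 19: take 19 from right. Merged: [7, 15, 16, 16, 19]
Compare 24 vs 24: take 24 from left. Merged: [7, 15, 16, 16, 19, 24]
Compare 36 vs 24: take 24 from right. Merged: [7, 15, 16, 16, 19, 24, 24]
Compare 36 vs 27: take 27 from right. Merged: [7, 15, 16, 16, 19, 24, 24, 27]
Compare 36 vs 28: take 28 from right. Merged: [7, 15, 16, 16, 19, 24, 24, 27, 28]
Append remaining from left: [36, 39]. Merged: [7, 15, 16, 16, 19, 24, 24, 27, 28, 36, 39]

Final merged array: [7, 15, 16, 16, 19, 24, 24, 27, 28, 36, 39]
Total comparisons: 9

The merged array is [7, 15, 16, 16, 19, 24, 24, 27, 28, 36, 39], requiring 9 comparisons. The merge step runs in O(n) time where n is the total number of elements.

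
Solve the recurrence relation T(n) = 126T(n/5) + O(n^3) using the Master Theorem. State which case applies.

Master Theorem for T(n) = 126T(n/5) + O(n^3):

a = 126, b = 5, c = 3
log_b(a) = log_5(126) = 3.0050

Case 1: c = 3 < log_5(126) = 3.0050
T(n) = O(n^(log_5 126))

For T(n) = 126T(n/5) + O(n^3): log_5(126) = 3.0050. This is Case 1 of the Master Theorem (c < log_b(a), work dominated by leaves), giving O(n^(log_5 126)).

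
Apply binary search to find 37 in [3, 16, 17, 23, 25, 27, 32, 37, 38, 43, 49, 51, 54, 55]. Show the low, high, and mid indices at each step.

Binary search for 37 in [3, 16, 17, 23, 25, 27, 32, 37, 38, 43, 49, 51, 54, 55]:

lo=0, hi=13, mid=6, arr[mid]=32 -> 32 < 37, search right half
lo=7, hi=13, mid=10, arr[mid]=49 -> 49 > 37, search left half
lo=7, hi=9, mid=8, arr[mid]=38 -> 38 > 37, search left half
lo=7, hi=7, mid=7, arr[mid]=37 -> Found target at index 7!

Binary search finds 37 at index 7 after 4 comparisons. The search repeatedly halves the search space by comparing with the middle element.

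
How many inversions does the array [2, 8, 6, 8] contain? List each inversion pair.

Finding inversions in [2, 8, 6, 8]:

(1, 2): arr[1]=8 > arr[2]=6

Total inversions: 1

The array has 1 inversion(s): (1,2). Each pair (i,j) satisfies i < j and arr[i] > arr[j].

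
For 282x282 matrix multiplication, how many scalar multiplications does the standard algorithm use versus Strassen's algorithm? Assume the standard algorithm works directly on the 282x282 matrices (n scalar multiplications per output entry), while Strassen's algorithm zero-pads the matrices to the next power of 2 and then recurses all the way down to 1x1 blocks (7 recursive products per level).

Matrix multiplication for 282x282 matrices:

Strassen's algorithm requires power-of-2 dimensions. Pad 282x282 to 512x512 (next power of 2).

Standard algorithm: 282^3 = 22425768 multiplications
Strassen's algorithm: 7^(log2(512)) = 7^9 = 40353607 multiplications
Difference: 22425768 - 40353607 = -17927839 (Strassen uses MORE here due to padding overhead — for small or just-over-power-of-2 n, padding can outweigh the per-level savings)

Standard: 22425768 multiplications (282^3). Strassen: 40353607 multiplications (7^9, after padding to 512x512). Strassen reduces 8 recursive multiplications to 7 at each level.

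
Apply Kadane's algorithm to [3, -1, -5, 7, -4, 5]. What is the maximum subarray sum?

Using Kadane's algorithm on [3, -1, -5, 7, -4, 5]:

Scanning through the array:
Position 1 (value -1): max_ending_here = 2, max_so_far = 3
Position 2 (value -5): max_ending_here = -3, max_so_far = 3
Position 3 (value 7): max_ending_here = 7, max_so_far = 7
Position 4 (value -4): max_ending_here = 3, max_so_far = 7
Position 5 (value 5): max_ending_here = 8, max_so_far = 8

Maximum subarray: [7, -4, 5]
Maximum sum: 8

The maximum subarray is [7, -4, 5] with sum 8. This subarray runs from index 3 to index 5.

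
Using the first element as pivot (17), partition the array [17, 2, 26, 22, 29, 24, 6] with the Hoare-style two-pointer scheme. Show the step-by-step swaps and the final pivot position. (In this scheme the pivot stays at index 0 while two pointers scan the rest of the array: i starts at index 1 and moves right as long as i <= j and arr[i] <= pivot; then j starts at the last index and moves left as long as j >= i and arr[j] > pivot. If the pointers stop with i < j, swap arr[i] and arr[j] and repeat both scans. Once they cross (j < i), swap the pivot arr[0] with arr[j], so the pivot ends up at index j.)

Hoare-style two-pointer partition with pivot = 17:

Initial array: [17, 2, 26, 22, 29, 24, 6]

Pointers start at i = 1, j = 6.
i stops at index 2 (arr[2]=26 > 17), j stops at index 6 (arr[6]=6 <= 17): swap arr[2] and arr[6], array becomes [17, 2, 6, 22, 29, 24, 26]
i ends at 3, j ends at 2: the pointers have crossed (j < i), so scanning stops.

Swap pivot arr[0] with arr[2] to place pivot at position 2: [6, 2, 17, 22, 29, 24, 26]
Pivot position: 2

After partitioning with pivot 17, the array becomes [6, 2, 17, 22, 29, 24, 26]. The pivot is placed at index 2. All elements to the left of the pivot are <= 17, and all elements to the right are > 17.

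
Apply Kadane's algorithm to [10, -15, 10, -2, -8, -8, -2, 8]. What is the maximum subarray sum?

Using Kadane's algorithm on [10, -15, 10, -2, -8, -8, -2, 8]:

Scanning through the array:
Position 1 (value -15): max_ending_here = -5, max_so_far = 10
Position 2 (value 10): max_ending_here = 10, max_so_far = 10
Position 3 (value -2): max_ending_here = 8, max_so_far = 10
Position 4 (value -8): max_ending_here = 0, max_so_far = 10
Position 5 (value -8): max_ending_here = -8, max_so_far = 10
Position 6 (value -2): max_ending_here = -2, max_so_far = 10
Position 7 (value 8): max_ending_here = 8, max_so_far = 10

Maximum subarray: [10]
Maximum sum: 10

The maximum subarray is [10] with sum 10. This subarray runs from index 0 to index 0.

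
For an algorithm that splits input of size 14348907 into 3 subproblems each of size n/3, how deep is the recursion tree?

For divide and conquer with division factor 3:

Problem sizes at each level:
Level 0: 14348907
Level 1: 4782969
Level 2: 1594323
Level 3: 531441
Level 4: 177147
Level 5: 59049
Level 6: 19683
Level 7: 6561
Level 8: 2187
Level 9: 729
Level 10: 243
Level 11: 81
Level 12: 27
Level 13: 9
Level 14: 3
Level 15: 1

The root is level 0 and the size-1 base case is level 15 (the tree spans levels 0 through 15, i.e. 16 levels counting the root), so the depth is the number of divisions: log_3(14348907) = 15

The recursion tree depth is log_3(14348907) = 15. At each level, the problem size is divided by 3, so it takes 15 divisions to reduce to a base case of size 1. The algorithm makes 3 recursive calls at each level.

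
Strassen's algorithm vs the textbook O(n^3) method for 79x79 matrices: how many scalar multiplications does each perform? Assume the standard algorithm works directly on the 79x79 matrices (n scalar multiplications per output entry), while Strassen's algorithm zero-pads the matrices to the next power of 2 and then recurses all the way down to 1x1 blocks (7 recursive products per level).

Matrix multiplication for 79x79 matrices:

Strassen's algorithm requires power-of-2 dimensions. Pad 79x79 to 128x128 (next power of 2).

Standard algorithm: 79^3 = 493039 multiplications
Strassen's algorithm: 7^(log2(128)) = 7^7 = 823543 multiplications
Difference: 493039 - 823543 = -330504 (Strassen uses MORE here due to padding overhead — for small or just-over-power-of-2 n, padding can outweigh the per-level savings)

Standard: 493039 multiplications (79^3). Strassen: 823543 multiplications (7^7, after padding to 128x128). Strassen reduces 8 recursive multiplications to 7 at each level.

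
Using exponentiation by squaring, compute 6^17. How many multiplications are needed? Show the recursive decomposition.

Computing 6^17 by squaring (build up from 6^1; each line after the first costs one multiplication):

6^1 = 6
6^2 = (6^1)^2 = 6^2 = 36
6^4 = (6^2)^2 = 36^2 = 1296
6^8 = (6^4)^2 = 1296^2 = 1679616
6^16 = (6^8)^2 = 1679616^2 = 2821109907456
6^17 = 6 * 6^16 = 6 * 2821109907456 = 16926659444736

Result: 16926659444736
Multiplications needed: 5 (5 lines after 6^1)

6^17 = 16926659444736. Using exponentiation by squaring, this requires 5 multiplications. The key idea: if the exponent is even, square the half-power; if odd, multiply by the base once.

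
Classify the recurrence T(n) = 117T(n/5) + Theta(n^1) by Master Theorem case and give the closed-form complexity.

Master Theorem for T(n) = 117T(n/5) + O(n^1):

a = 117, b = 5, c = 1
log_b(a) = log_5(117) = 2.9589

Case 1: c = 1 < log_5(117) = 2.9589
T(n) = O(n^(log_5 117))

For T(n) = 117T(n/5) + O(n^1): log_5(117) = 2.9589. This is Case 1 of the Master Theorem (c < log_b(a), work dominated by leaves), giving O(n^(log_5 117)).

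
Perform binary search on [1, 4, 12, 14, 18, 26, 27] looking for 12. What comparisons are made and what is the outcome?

Binary search for 12 in [1, 4, 12, 14, 18, 26, 27]:

lo=0, hi=6, mid=3, arr[mid]=14 -> 14 > 12, search left half
lo=0, hi=2, mid=1, arr[mid]=4 -> 4 < 12, search right half
lo=2, hi=2, mid=2, arr[mid]=12 -> Found target at index 2!

Binary search finds 12 at index 2 after 3 comparisons. The search repeatedly halves the search space by comparing with the middle element.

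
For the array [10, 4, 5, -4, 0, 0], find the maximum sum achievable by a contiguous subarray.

Using Kadane's algorithm on [10, 4, 5, -4, 0, 0]:

Scanning through the array:
Position 1 (value 4): max_ending_here = 14, max_so_far = 14
Position 2 (value 5): max_ending_here = 19, max_so_far = 19
Position 3 (value -4): max_ending_here = 15, max_so_far = 19
Position 4 (value 0): max_ending_here = 15, max_so_far = 19
Position 5 (value 0): max_ending_here = 15, max_so_far = 19

Maximum subarray: [10, 4, 5]
Maximum sum: 19

The maximum subarray is [10, 4, 5] with sum 19. This subarray runs from index 0 to index 2.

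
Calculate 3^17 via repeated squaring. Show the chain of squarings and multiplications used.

Computing 3^17 by squaring (build up from 3^1; each line after the first costs one multiplication):

3^1 = 3
3^2 = (3^1)^2 = 3^2 = 9
3^4 = (3^2)^2 = 9^2 = 81
3^8 = (3^4)^2 = 81^2 = 6561
3^16 = (3^8)^2 = 6561^2 = 43046721
3^17 = 3 * 3^16 = 3 * 43046721 = 129140163

Result: 129140163
Multiplications needed: 5 (5 lines after 3^1)

3^17 = 129140163. Using exponentiation by squaring, this requires 5 multiplications. The key idea: if the exponent is even, square the half-power; if odd, multiply by the base once.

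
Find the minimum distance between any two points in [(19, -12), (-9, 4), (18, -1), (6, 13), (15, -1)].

Computing all pairwise distances among 5 points:

d((19, -12), (-9, 4)) = 32.249
d((19, -12), (18, -1)) = 11.0454
d((19, -12), (6, 13)) = 28.178
d((19, -12), (15, -1)) = 11.7047
d((-9, 4), (18, -1)) = 27.4591
d((-9, 4), (6, 13)) = 17.4929
d((-9, 4), (15, -1)) = 24.5153
d((18, -1), (6, 13)) = 18.4391
d((18, -1), (15, -1)) = 3.0 <-- minimum
d((6, 13), (15, -1)) = 16.6433

Closest pair: (18, -1) and (15, -1) with distance 3.0

The closest pair is (18, -1) and (15, -1) with Euclidean distance 3.0. For 5 points, brute-force pairwise comparison is shown above. For large n, the divide-and-conquer algorithm (sort by x, recurse on halves, check the dividing strip) achieves O(n log n).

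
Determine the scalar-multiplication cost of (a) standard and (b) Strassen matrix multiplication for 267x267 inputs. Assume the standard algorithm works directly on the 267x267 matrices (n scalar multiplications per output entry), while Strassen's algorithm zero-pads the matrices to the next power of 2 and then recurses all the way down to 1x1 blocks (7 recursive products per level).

Matrix multiplication for 267x267 matrices:

Strassen's algorithm requires power-of-2 dimensions. Pad 267x267 to 512x512 (next power of 2).

Standard algorithm: 267^3 = 19034163 multiplications
Strassen's algorithm: 7^(log2(512)) = 7^9 = 40353607 multiplications
Difference: 19034163 - 40353607 = -21319444 (Strassen uses MORE here due to padding overhead — for small or just-over-power-of-2 n, padding can outweigh the per-level savings)

Standard: 19034163 multiplications (267^3). Strassen: 40353607 multiplications (7^9, after padding to 512x512). Strassen reduces 8 recursive multiplications to 7 at each level.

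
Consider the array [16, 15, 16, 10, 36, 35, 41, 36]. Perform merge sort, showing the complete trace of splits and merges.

Merge sort trace:

Split: [16, 15, 16, 10, 36, 35, 41, 36] -> [16, 15, 16, 10] and [36, 35, 41, 36]
  Split: [16, 15, 16, 10] -> [16, 15] and [16, 10]
    Split: [16, 15] -> [16] and [15]
    Merge: [16] + [15] -> [15, 16]
    Split: [16, 10] -> [16] and [10]
    Merge: [16] + [10] -> [10, 16]
  Merge: [15, 16] + [10, 16] -> [10, 15, 16, 16]
  Split: [36, 35, 41, 36] -> [36, 35] and [41, 36]
    Split: [36, 35] -> [36] and [35]
    Merge: [36] + [35] -> [35, 36]
    Split: [41, 36] -> [41] and [36]
    Merge: [41] + [36] -> [36, 41]
  Merge: [35, 36] + [36, 41] -> [35, 36, 36, 41]
Merge: [10, 15, 16, 16] + [35, 36, 36, 41] -> [10, 15, 16, 16, 35, 36, 36, 41]

Final sorted array: [10, 15, 16, 16, 35, 36, 36, 41]

The merge sort proceeds by recursively splitting the array and merging sorted halves.
After all merges, the sorted array is [10, 15, 16, 16, 35, 36, 36, 41].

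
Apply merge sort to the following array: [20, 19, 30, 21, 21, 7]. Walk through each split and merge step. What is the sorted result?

Merge sort trace:

Split: [20, 19, 30, 21, 21, 7] -> [20, 19, 30] and [21, 21, 7]
  Split: [20, 19, 30] -> [20] and [19, 30]
    Split: [19, 30] -> [19] and [30]
    Merge: [19] + [30] -> [19, 30]
  Merge: [20] + [19, 30] -> [19, 20, 30]
  Split: [21, 21, 7] -> [21] and [21, 7]
    Split: [21, 7] -> [21] and [7]
    Merge: [21] + [7] -> [7, 21]
  Merge: [21] + [7, 21] -> [7, 21, 21]
Merge: [19, 20, 30] + [7, 21, 21] -> [7, 19, 20, 21, 21, 30]

Final sorted array: [7, 19, 20, 21, 21, 30]

The merge sort proceeds by recursively splitting the array and merging sorted halves.
After all merges, the sorted array is [7, 19, 20, 21, 21, 30].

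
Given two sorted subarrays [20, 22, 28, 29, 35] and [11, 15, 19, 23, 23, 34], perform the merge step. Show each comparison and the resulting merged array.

Merging process:

Compare 20 vs 11: take 11 from right. Merged: [11]
Compare 20 vs 15: take 15 from right. Merged: [11, 15]
Compare 20 vs 19: take 19 from right. Merged: [11, 15, 19]
Compare 20 vs 23: take 20 from left. Merged: [11, 15, 19, 20]
Compare 22 vs 23: take 22 from left. Merged: [11, 15, 19, 20, 22]
Compare 28 vs 23: take 23 from right. Merged: [11, 15, 19, 20, 22, 23]
Compare 28 vs 23: take 23 from right. Merged: [11, 15, 19, 20, 22, 23, 23]
Compare 28 vs 34: take 28 from left. Merged: [11, 15, 19, 20, 22, 23, 23, 28]
Compare 29 vs 34: take 29 from left. Merged: [11, 15, 19, 20, 22, 23, 23, 28, 29]
Compare 35 vs 34: take 34 from right. Merged: [11, 15, 19, 20, 22, 23, 23, 28, 29, 34]
Append remaining from left: [35]. Merged: [11, 15, 19, 20, 22, 23, 23, 28, 29, 34, 35]

Final merged array: [11, 15, 19, 20, 22, 23, 23, 28, 29, 34, 35]
Total comparisons: 10

The merged array is [11, 15, 19, 20, 22, 23, 23, 28, 29, 34, 35], requiring 10 comparisons. The merge step runs in O(n) time where n is the total number of elements.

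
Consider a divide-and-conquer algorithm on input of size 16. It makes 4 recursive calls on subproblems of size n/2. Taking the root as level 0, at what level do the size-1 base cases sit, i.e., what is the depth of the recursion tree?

For divide and conquer with division factor 2:

Problem sizes at each level:
Level 0: 16
Level 1: 8
Level 2: 4
Level 3: 2
Level 4: 1

The root is level 0 and the size-1 base case is level 4 (the tree spans levels 0 through 4, i.e. 5 levels counting the root), so the depth is the number of divisions: log_2(16) = 4

The recursion tree depth is log_2(16) = 4. At each level, the problem size is divided by 2, so it takes 4 divisions to reduce to a base case of size 1. The algorithm makes 4 recursive calls at each level.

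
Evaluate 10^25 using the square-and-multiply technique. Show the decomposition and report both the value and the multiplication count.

Computing 10^25 by squaring (build up from 10^1; each line after the first costs one multiplication):

10^1 = 10
10^2 = (10^1)^2 = 10^2 = 100
10^3 = 10 * 10^2 = 10 * 100 = 1000
10^6 = (10^3)^2 = 1000^2 = 1000000
10^12 = (10^6)^2 = 1000000^2 = 1000000000000
10^24 = (10^12)^2 = 1000000000000^2 = 1000000000000000000000000
10^25 = 10 * 10^24 = 10 * 1000000000000000000000000 = 10000000000000000000000000

Result: 10000000000000000000000000
Multiplications needed: 6 (6 lines after 10^1)

10^25 = 10000000000000000000000000. Using exponentiation by squaring, this requires 6 multiplications. The key idea: if the exponent is even, square the half-power; if odd, multiply by the base once.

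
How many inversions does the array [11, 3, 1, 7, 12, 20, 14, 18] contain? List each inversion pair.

Finding inversions in [11, 3, 1, 7, 12, 20, 14, 18]:

(0, 1): arr[0]=11 > arr[1]=3
(0, 2): arr[0]=11 > arr[2]=1
(0, 3): arr[0]=11 > arr[3]=7
(1, 2): arr[1]=3 > arr[2]=1
(5, 6): arr[5]=20 > arr[6]=14
(5, 7): arr[5]=20 > arr[7]=18

Total inversions: 6

The array has 6 inversion(s): (0,1), (0,2), (0,3), (1,2), (5,6), (5,7). Each pair (i,j) satisfies i < j and arr[i] > arr[j].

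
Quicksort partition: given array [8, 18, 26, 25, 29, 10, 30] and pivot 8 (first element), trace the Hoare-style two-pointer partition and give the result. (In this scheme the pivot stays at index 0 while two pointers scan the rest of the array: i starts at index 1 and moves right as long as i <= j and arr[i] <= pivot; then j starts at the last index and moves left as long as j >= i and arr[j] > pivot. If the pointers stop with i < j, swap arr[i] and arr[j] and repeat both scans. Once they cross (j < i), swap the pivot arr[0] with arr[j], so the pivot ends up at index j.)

Hoare-style two-pointer partition with pivot = 8:

Initial array: [8, 18, 26, 25, 29, 10, 30]

Pointers start at i = 1, j = 6.
i ends at 1, j ends at 0: the pointers have crossed (j < i), so scanning stops.

j = 0, so swapping arr[0] with arr[j] leaves the pivot at position 0: [8, 18, 26, 25, 29, 10, 30]
Pivot position: 0

After partitioning with pivot 8, the array becomes [8, 18, 26, 25, 29, 10, 30]. The pivot is placed at index 0. All elements to the left of the pivot are <= 8, and all elements to the right are > 8.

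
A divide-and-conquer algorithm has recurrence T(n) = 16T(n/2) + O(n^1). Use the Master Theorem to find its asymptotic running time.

Master Theorem for T(n) = 16T(n/2) + O(n^1):

a = 16, b = 2, c = 1
log_b(a) = log_2(16) = 4.0000

Case 1: c = 1 < log_2(16) = 4.0000
T(n) = O(n^(log_2 16)) = O(n^4)

For T(n) = 16T(n/2) + O(n^1): log_2(16) = 4.0000. This is Case 1 of the Master Theorem (c < log_b(a), work dominated by leaves), giving O(n^4).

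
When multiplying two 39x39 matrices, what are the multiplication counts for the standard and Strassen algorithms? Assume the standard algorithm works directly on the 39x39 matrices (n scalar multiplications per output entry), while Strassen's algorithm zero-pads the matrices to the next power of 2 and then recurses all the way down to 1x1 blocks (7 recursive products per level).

Matrix multiplication for 39x39 matrices:

Strassen's algorithm requires power-of-2 dimensions. Pad 39x39 to 64x64 (next power of 2).

Standard algorithm: 39^3 = 59319 multiplications
Strassen's algorithm: 7^(log2(64)) = 7^6 = 117649 multiplications
Difference: 59319 - 117649 = -58330 (Strassen uses MORE here due to padding overhead — for small or just-over-power-of-2 n, padding can outweigh the per-level savings)

Standard: 59319 multiplications (39^3). Strassen: 117649 multiplications (7^6, after padding to 64x64). Strassen reduces 8 recursive multiplications to 7 at each level.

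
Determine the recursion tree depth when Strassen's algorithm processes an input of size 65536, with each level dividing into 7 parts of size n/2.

For divide and conquer with division factor 2:

Problem sizes at each level:
Level 0: 65536
Level 1: 32768
Level 2: 16384
Level 3: 8192
Level 4: 4096
Level 5: 2048
Level 6: 1024
Level 7: 512
Level 8: 256
Level 9: 128
Level 10: 64
Level 11: 32
Level 12: 16
Level 13: 8
Level 14: 4
Level 15: 2
Level 16: 1

The root is level 0 and the size-1 base case is level 16 (the tree spans levels 0 through 16, i.e. 17 levels counting the root), so the depth is the number of divisions: log_2(65536) = 16

The recursion tree depth is log_2(65536) = 16. At each level, the problem size is divided by 2, so it takes 16 divisions to reduce to a base case of size 1. The algorithm makes 7 recursive calls at each level.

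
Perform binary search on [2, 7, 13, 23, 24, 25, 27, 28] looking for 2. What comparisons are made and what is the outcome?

Binary search for 2 in [2, 7, 13, 23, 24, 25, 27, 28]:

lo=0, hi=7, mid=3, arr[mid]=23 -> 23 > 2, search left half
lo=0, hi=2, mid=1, arr[mid]=7 -> 7 > 2, search left half
lo=0, hi=0, mid=0, arr[mid]=2 -> Found target at index 0!

Binary search finds 2 at index 0 after 3 comparisons. The search repeatedly halves the search space by comparing with the middle element.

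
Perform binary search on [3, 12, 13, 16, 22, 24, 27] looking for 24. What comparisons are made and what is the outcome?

Binary search for 24 in [3, 12, 13, 16, 22, 24, 27]:

lo=0, hi=6, mid=3, arr[mid]=16 -> 16 < 24, search right half
lo=4, hi=6, mid=5, arr[mid]=24 -> Found target at index 5!

Binary search finds 24 at index 5 after 2 comparisons. The search repeatedly halves the search space by comparing with the middle element.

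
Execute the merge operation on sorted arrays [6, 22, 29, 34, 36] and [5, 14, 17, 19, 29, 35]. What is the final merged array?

Merging process:

Compare 6 vs 5: take 5 from right. Merged: [5]
Compare 6 vs 14: take 6 from left. Merged: [5, 6]
Compare 22 vs 14: take 14 from right. Merged: [5, 6, 14]
Compare 22 vs 17: take 17 from right. Merged: [5, 6, 14, 17]
Compare 22 vs 19: take 19 from right. Merged: [5, 6, 14, 17, 19]
Compare 22 vs 29: take 22 from left. Merged: [5, 6, 14, 17, 19, 22]
Compare 29 vs 29: take 29 from left. Merged: [5, 6, 14, 17, 19, 22, 29]
Compare 34 vs 29: take 29 from right. Merged: [5, 6, 14, 17, 19, 22, 29, 29]
Compare 34 vs 35: take 34 from left. Merged: [5, 6, 14, 17, 19, 22, 29, 29, 34]
Compare 36 vs 35: take 35 from right. Merged: [5, 6, 14, 17, 19, 22, 29, 29, 34, 35]
Append remaining from left: [36]. Merged: [5, 6, 14, 17, 19, 22, 29, 29, 34, 35, 36]

Final merged array: [5, 6, 14, 17, 19, 22, 29, 29, 34, 35, 36]
Total comparisons: 10

The merged array is [5, 6, 14, 17, 19, 22, 29, 29, 34, 35, 36], requiring 10 comparisons. The merge step runs in O(n) time where n is the total number of elements.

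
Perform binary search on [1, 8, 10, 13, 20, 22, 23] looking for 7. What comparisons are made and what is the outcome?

Binary search for 7 in [1, 8, 10, 13, 20, 22, 23]:

lo=0, hi=6, mid=3, arr[mid]=13 -> 13 > 7, search left half
lo=0, hi=2, mid=1, arr[mid]=8 -> 8 > 7, search left half
lo=0, hi=0, mid=0, arr[mid]=1 -> 1 < 7, search right half
lo=1 > hi=0, target 7 not found

Binary search determines that 7 is not in the array after 3 comparisons. The search space was exhausted without finding the target.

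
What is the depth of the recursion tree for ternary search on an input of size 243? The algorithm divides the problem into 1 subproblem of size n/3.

For divide and conquer with division factor 3:

Problem sizes at each level:
Level 0: 243
Level 1: 81
Level 2: 27
Level 3: 9
Level 4: 3
Level 5: 1

The root is level 0 and the size-1 base case is level 5 (the tree spans levels 0 through 5, i.e. 6 levels counting the root), so the depth is the number of divisions: log_3(243) = 5

The recursion tree depth is log_3(243) = 5. At each level, the problem size is divided by 3, so it takes 5 divisions to reduce to a base case of size 1. The algorithm makes 1 recursive call at each level.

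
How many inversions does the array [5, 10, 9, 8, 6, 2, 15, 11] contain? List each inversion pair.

Finding inversions in [5, 10, 9, 8, 6, 2, 15, 11]:

(0, 5): arr[0]=5 > arr[5]=2
(1, 2): arr[1]=10 > arr[2]=9
(1, 3): arr[1]=10 > arr[3]=8
(1, 4): arr[1]=10 > arr[4]=6
(1, 5): arr[1]=10 > arr[5]=2
(2, 3): arr[2]=9 > arr[3]=8
(2, 4): arr[2]=9 > arr[4]=6
(2, 5): arr[2]=9 > arr[5]=2
(3, 4): arr[3]=8 > arr[4]=6
(3, 5): arr[3]=8 > arr[5]=2
(4, 5): arr[4]=6 > arr[5]=2
(6, 7): arr[6]=15 > arr[7]=11

Total inversions: 12

The array has 12 inversion(s): (0,5), (1,2), (1,3), (1,4), (1,5), (2,3), (2,4), (2,5), (3,4), (3,5), (4,5), (6,7). Each pair (i,j) satisfies i < j and arr[i] > arr[j].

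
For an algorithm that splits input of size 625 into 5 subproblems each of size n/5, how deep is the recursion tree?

For divide and conquer with division factor 5:

Problem sizes at each level:
Level 0: 625
Level 1: 125
Level 2: 25
Level 3: 5
Level 4: 1

The root is level 0 and the size-1 base case is level 4 (the tree spans levels 0 through 4, i.e. 5 levels counting the root), so the depth is the number of divisions: log_5(625) = 4

The recursion tree depth is log_5(625) = 4. At each level, the problem size is divided by 5, so it takes 4 divisions to reduce to a base case of size 1. The algorithm makes 5 recursive calls at each level.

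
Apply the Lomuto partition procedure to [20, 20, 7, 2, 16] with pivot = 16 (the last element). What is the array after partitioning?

Lomuto partition with pivot = 16:

Initial array: [20, 20, 7, 2, 16]

arr[0]=20 > 16: no swap
arr[1]=20 > 16: no swap
arr[2]=7 <= 16: swap with position 0, array becomes [7, 20, 20, 2, 16]
arr[3]=2 <= 16: swap with position 1, array becomes [7, 2, 20, 20, 16]

Place pivot at position 2: [7, 2, 16, 20, 20]
Pivot position: 2

After partitioning with pivot 16, the array becomes [7, 2, 16, 20, 20]. The pivot is placed at index 2. All elements to the left of the pivot are <= 16, and all elements to the right are > 16.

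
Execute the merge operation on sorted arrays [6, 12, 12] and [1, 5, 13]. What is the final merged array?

Merging process:

Compare 6 vs 1: take 1 from right. Merged: [1]
Compare 6 vs 5: take 5 from right. Merged: [1, 5]
Compare 6 vs 13: take 6 from left. Merged: [1, 5, 6]
Compare 12 vs 13: take 12 from left. Merged: [1, 5, 6, 12]
Compare 12 vs 13: take 12 from left. Merged: [1, 5, 6, 12, 12]
Append remaining from right: [13]. Merged: [1, 5, 6, 12, 12, 13]

Final merged array: [1, 5, 6, 12, 12, 13]
Total comparisons: 5

The merged array is [1, 5, 6, 12, 12, 13], requiring 5 comparisons. The merge step runs in O(n) time where n is the total number of elements.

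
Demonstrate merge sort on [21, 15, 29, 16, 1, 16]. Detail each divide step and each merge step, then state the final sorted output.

Merge sort trace:

Split: [21, 15, 29, 16, 1, 16] -> [21, 15, 29] and [16, 1, 16]
  Split: [21, 15, 29] -> [21] and [15, 29]
    Split: [15, 29] -> [15] and [29]
    Merge: [15] + [29] -> [15, 29]
  Merge: [21] + [15, 29] -> [15, 21, 29]
  Split: [16, 1, 16] -> [16] and [1, 16]
    Split: [1, 16] -> [1] and [16]
    Merge: [1] + [16] -> [1, 16]
  Merge: [16] + [1, 16] -> [1, 16, 16]
Merge: [15, 21, 29] + [1, 16, 16] -> [1, 15, 16, 16, 21, 29]

Final sorted array: [1, 15, 16, 16, 21, 29]

The merge sort proceeds by recursively splitting the array and merging sorted halves.
After all merges, the sorted array is [1, 15, 16, 16, 21, 29].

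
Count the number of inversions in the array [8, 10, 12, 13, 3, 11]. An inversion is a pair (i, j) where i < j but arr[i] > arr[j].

Finding inversions in [8, 10, 12, 13, 3, 11]:

(0, 4): arr[0]=8 > arr[4]=3
(1, 4): arr[1]=10 > arr[4]=3
(2, 4): arr[2]=12 > arr[4]=3
(2, 5): arr[2]=12 > arr[5]=11
(3, 4): arr[3]=13 > arr[4]=3
(3, 5): arr[3]=13 > arr[5]=11

Total inversions: 6

The array has 6 inversion(s): (0,4), (1,4), (2,4), (2,5), (3,4), (3,5). Each pair (i,j) satisfies i < j and arr[i] > arr[j].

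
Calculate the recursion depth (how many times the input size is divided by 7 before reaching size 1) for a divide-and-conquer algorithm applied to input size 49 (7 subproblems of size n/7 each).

For divide and conquer with division factor 7:

Problem sizes at each level:
Level 0: 49
Level 1: 7
Level 2: 1

The root is level 0 and the size-1 base case is level 2 (the tree spans levels 0 through 2, i.e. 3 levels counting the root), so the depth is the number of divisions: log_7(49) = 2

The recursion tree depth is log_7(49) = 2. At each level, the problem size is divided by 7, so it takes 2 divisions to reduce to a base case of size 1. The algorithm makes 7 recursive calls at each level.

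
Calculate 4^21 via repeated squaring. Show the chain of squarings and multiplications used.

Computing 4^21 by squaring (build up from 4^1; each line after the first costs one multiplication):

4^1 = 4
4^2 = (4^1)^2 = 4^2 = 16
4^4 = (4^2)^2 = 16^2 = 256
4^5 = 4 * 4^4 = 4 * 256 = 1024
4^10 = (4^5)^2 = 1024^2 = 1048576
4^20 = (4^10)^2 = 1048576^2 = 1099511627776
4^21 = 4 * 4^20 = 4 * 1099511627776 = 4398046511104

Result: 4398046511104
Multiplications needed: 6 (6 lines after 4^1)

4^21 = 4398046511104. Using exponentiation by squaring, this requires 6 multiplications. The key idea: if the exponent is even, square the half-power; if odd, multiply by the base once.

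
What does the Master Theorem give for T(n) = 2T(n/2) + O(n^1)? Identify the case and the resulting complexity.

Master Theorem for T(n) = 2T(n/2) + O(n^1):

a = 2, b = 2, c = 1
log_b(a) = log_2(2) = 1.0000

Case 2: c = 1 = log_2(2) = 1.0000
T(n) = O(n^1 log n) = O(n log n)

For T(n) = 2T(n/2) + O(n^1): log_2(2) = 1.0000. This is Case 2 of the Master Theorem (c = log_b(a), equal work at all levels), giving O(n log n).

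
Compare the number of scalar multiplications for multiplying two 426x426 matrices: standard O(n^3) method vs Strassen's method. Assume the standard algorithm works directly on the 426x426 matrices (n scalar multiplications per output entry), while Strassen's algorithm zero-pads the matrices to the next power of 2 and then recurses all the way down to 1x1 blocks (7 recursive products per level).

Matrix multiplication for 426x426 matrices:

Strassen's algorithm requires power-of-2 dimensions. Pad 426x426 to 512x512 (next power of 2).

Standard algorithm: 426^3 = 77308776 multiplications
Strassen's algorithm: 7^(log2(512)) = 7^9 = 40353607 multiplications
Savings: 77308776 - 40353607 = 36955169 multiplications

Standard: 77308776 multiplications (426^3). Strassen: 40353607 multiplications (7^9, after padding to 512x512). Strassen reduces 8 recursive multiplications to 7 at each level.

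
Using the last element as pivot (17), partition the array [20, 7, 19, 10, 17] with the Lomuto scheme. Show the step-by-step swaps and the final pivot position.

Lomuto partition with pivot = 17:

Initial array: [20, 7, 19, 10, 17]

arr[0]=20 > 17: no swap
arr[1]=7 <= 17: swap with position 0, array becomes [7, 20, 19, 10, 17]
arr[2]=19 > 17: no swap
arr[3]=10 <= 17: swap with position 1, array becomes [7, 10, 19, 20, 17]

Place pivot at position 2: [7, 10, 17, 20, 19]
Pivot position: 2

After partitioning with pivot 17, the array becomes [7, 10, 17, 20, 19]. The pivot is placed at index 2. All elements to the left of the pivot are <= 17, and all elements to the right are > 17.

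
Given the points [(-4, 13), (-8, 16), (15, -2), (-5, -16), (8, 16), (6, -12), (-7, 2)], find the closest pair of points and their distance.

Computing all pairwise distances among 7 points:

d((-4, 13), (-8, 16)) = 5.0 <-- minimum
d((-4, 13), (15, -2)) = 24.2074
d((-4, 13), (-5, -16)) = 29.0172
d((-4, 13), (8, 16)) = 12.3693
d((-4, 13), (6, -12)) = 26.9258
d((-4, 13), (-7, 2)) = 11.4018
d((-8, 16), (15, -2)) = 29.2062
d((-8, 16), (-5, -16)) = 32.1403
d((-8, 16), (8, 16)) = 16.0
d((-8, 16), (6, -12)) = 31.305
d((-8, 16), (-7, 2)) = 14.0357
d((15, -2), (-5, -16)) = 24.4131
d((15, -2), (8, 16)) = 19.3132
d((15, -2), (6, -12)) = 13.4536
d((15, -2), (-7, 2)) = 22.3607
d((-5, -16), (8, 16)) = 34.5398
d((-5, -16), (6, -12)) = 11.7047
d((-5, -16), (-7, 2)) = 18.1108
d((8, 16), (6, -12)) = 28.0713
d((8, 16), (-7, 2)) = 20.5183
d((6, -12), (-7, 2)) = 19.105

Closest pair: (-4, 13) and (-8, 16) with distance 5.0

The closest pair is (-4, 13) and (-8, 16) with Euclidean distance 5.0. For 7 points, brute-force pairwise comparison is shown above. For large n, the divide-and-conquer algorithm (sort by x, recurse on halves, check the dividing strip) achieves O(n log n).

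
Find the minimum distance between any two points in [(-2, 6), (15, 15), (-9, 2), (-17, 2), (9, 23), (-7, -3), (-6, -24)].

Computing all pairwise distances among 7 points:

d((-2, 6), (15, 15)) = 19.2354
d((-2, 6), (-9, 2)) = 8.0623
d((-2, 6), (-17, 2)) = 15.5242
d((-2, 6), (9, 23)) = 20.2485
d((-2, 6), (-7, -3)) = 10.2956
d((-2, 6), (-6, -24)) = 30.2655
d((15, 15), (-9, 2)) = 27.2947
d((15, 15), (-17, 2)) = 34.5398
d((15, 15), (9, 23)) = 10.0
d((15, 15), (-7, -3)) = 28.4253
d((15, 15), (-6, -24)) = 44.2945
d((-9, 2), (-17, 2)) = 8.0
d((-9, 2), (9, 23)) = 27.6586
d((-9, 2), (-7, -3)) = 5.3852 <-- minimum
d((-9, 2), (-6, -24)) = 26.1725
d((-17, 2), (9, 23)) = 33.4215
d((-17, 2), (-7, -3)) = 11.1803
d((-17, 2), (-6, -24)) = 28.2312
d((9, 23), (-7, -3)) = 30.5287
d((9, 23), (-6, -24)) = 49.3356
d((-7, -3), (-6, -24)) = 21.0238

Closest pair: (-9, 2) and (-7, -3) with distance 5.3852

The closest pair is (-9, 2) and (-7, -3) with Euclidean distance 5.3852. For 7 points, brute-force pairwise comparison is shown above. For large n, the divide-and-conquer algorithm (sort by x, recurse on halves, check the dividing strip) achieves O(n log n).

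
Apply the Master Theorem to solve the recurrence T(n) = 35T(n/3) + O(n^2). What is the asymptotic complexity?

Master Theorem for T(n) = 35T(n/3) + O(n^2):

a = 35, b = 3, c = 2
log_b(a) = log_3(35) = 3.2362

Case 1: c = 2 < log_3(35) = 3.2362
T(n) = O(n^(log_3 35))

For T(n) = 35T(n/3) + O(n^2): log_3(35) = 3.2362. This is Case 1 of the Master Theorem (c < log_b(a), work dominated by leaves), giving O(n^(log_3 35)).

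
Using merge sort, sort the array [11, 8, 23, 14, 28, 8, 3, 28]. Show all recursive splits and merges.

Merge sort trace:

Split: [11, 8, 23, 14, 28, 8, 3, 28] -> [11, 8, 23, 14] and [28, 8, 3, 28]
  Split: [11, 8, 23, 14] -> [11, 8] and [23, 14]
    Split: [11, 8] -> [11] and [8]
    Merge: [11] + [8] -> [8, 11]
    Split: [23, 14] -> [23] and [14]
    Merge: [23] + [14] -> [14, 23]
  Merge: [8, 11] + [14, 23] -> [8, 11, 14, 23]
  Split: [28, 8, 3, 28] -> [28, 8] and [3, 28]
    Split: [28, 8] -> [28] and [8]
    Merge: [28] + [8] -> [8, 28]
    Split: [3, 28] -> [3] and [28]
    Merge: [3] + [28] -> [3, 28]
  Merge: [8, 28] + [3, 28] -> [3, 8, 28, 28]
Merge: [8, 11, 14, 23] + [3, 8, 28, 28] -> [3, 8, 8, 11, 14, 23, 28, 28]

Final sorted array: [3, 8, 8, 11, 14, 23, 28, 28]

The merge sort proceeds by recursively splitting the array and merging sorted halves.
After all merges, the sorted array is [3, 8, 8, 11, 14, 23, 28, 28].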